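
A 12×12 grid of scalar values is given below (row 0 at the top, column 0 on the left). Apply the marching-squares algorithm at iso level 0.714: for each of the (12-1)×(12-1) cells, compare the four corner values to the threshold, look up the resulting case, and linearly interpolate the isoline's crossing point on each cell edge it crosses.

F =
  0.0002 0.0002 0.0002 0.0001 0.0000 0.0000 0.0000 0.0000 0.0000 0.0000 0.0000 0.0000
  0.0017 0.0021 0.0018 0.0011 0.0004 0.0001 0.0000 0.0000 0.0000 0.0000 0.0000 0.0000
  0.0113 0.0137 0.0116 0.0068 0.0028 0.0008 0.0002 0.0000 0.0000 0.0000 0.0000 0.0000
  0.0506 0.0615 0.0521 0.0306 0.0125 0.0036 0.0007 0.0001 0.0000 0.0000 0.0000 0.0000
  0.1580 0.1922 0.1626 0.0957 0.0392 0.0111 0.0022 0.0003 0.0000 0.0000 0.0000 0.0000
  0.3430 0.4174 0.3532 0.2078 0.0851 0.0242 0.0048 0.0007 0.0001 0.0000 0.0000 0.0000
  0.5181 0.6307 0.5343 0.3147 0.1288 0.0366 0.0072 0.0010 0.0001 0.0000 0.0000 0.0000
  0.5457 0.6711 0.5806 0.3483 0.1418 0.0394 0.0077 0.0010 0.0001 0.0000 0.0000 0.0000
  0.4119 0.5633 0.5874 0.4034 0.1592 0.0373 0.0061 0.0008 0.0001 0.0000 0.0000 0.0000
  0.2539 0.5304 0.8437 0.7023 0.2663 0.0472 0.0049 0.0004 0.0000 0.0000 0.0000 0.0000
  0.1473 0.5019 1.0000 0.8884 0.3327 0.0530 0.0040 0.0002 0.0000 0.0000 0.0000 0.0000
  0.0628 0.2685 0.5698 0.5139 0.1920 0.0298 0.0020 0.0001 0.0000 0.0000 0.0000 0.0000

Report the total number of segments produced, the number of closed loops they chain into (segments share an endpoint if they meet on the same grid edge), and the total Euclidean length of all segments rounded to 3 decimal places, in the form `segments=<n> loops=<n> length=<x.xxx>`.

segments=8 loops=1 length=6.266

cell (8,1): code 0100 → (8.494,2.000)–(9.000,1.586)
cell (8,2): code 1000 → (9.000,2.917)–(8.494,2.000)
cell (9,1): code 0110 → (9.000,1.586)–(10.000,1.426)
cell (9,2): code 1101 → (9.063,3.000)–(9.000,2.917)
cell (9,3): code 1000 → (10.000,3.314)–(9.063,3.000)
cell (10,1): code 0010 → (10.000,1.426)–(10.665,2.000)
cell (10,2): code 0011 → (10.665,2.000)–(10.466,3.000)
cell (10,3): code 0001 → (10.466,3.000)–(10.000,3.314)
total: 8 segments, chained into 1 closed loop(s), length Σ = 6.265990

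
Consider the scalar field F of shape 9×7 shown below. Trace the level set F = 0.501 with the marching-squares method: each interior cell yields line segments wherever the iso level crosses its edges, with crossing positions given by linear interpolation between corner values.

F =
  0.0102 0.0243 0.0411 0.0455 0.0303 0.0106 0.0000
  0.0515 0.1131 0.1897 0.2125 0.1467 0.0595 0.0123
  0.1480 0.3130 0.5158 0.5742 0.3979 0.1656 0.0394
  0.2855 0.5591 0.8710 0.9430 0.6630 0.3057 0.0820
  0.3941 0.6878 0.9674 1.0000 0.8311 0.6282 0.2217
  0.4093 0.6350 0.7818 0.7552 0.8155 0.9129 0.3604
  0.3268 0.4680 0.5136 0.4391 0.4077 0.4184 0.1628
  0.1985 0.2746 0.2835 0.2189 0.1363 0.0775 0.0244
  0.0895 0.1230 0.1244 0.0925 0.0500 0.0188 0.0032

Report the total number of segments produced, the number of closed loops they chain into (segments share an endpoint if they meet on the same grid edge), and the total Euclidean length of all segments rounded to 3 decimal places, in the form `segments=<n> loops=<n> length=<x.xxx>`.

segments=20 loops=1 length=15.220

cell (1,1): code 0100 → (1.955,2.000)–(2.000,1.927)
cell (1,2): code 1100 → (1.798,3.000)–(1.955,2.000)
cell (1,3): code 1000 → (2.000,3.415)–(1.798,3.000)
cell (2,0): code 0100 → (2.764,1.000)–(3.000,0.788)
cell (2,1): code 1110 → (2.000,1.927)–(2.764,1.000)
cell (2,3): code 1101 → (2.389,4.000)–(2.000,3.415)
cell (2,4): code 1000 → (3.000,4.453)–(2.389,4.000)
cell (3,0): code 0110 → (3.000,0.788)–(4.000,0.364)
cell (3,4): code 1101 → (3.606,5.000)–(3.000,4.453)
cell (3,5): code 1000 → (4.000,5.313)–(3.606,5.000)
cell (4,0): code 0110 → (4.000,0.364)–(5.000,0.406)
cell (4,5): code 1001 → (5.000,5.746)–(4.000,5.313)
cell (5,0): code 0010 → (5.000,0.406)–(5.802,1.000)
cell (5,1): code 0111 → (5.802,1.000)–(6.000,1.724)
cell (5,2): code 1011 → (6.000,2.169)–(5.804,3.000)
cell (5,3): code 0011 → (5.804,3.000)–(5.771,4.000)
cell (5,4): code 0011 → (5.771,4.000)–(5.833,5.000)
cell (5,5): code 0001 → (5.833,5.000)–(5.000,5.746)
cell (6,1): code 0010 → (6.000,1.724)–(6.055,2.000)
cell (6,2): code 0001 → (6.055,2.000)–(6.000,2.169)
total: 20 segments, chained into 1 closed loop(s), length Σ = 15.219587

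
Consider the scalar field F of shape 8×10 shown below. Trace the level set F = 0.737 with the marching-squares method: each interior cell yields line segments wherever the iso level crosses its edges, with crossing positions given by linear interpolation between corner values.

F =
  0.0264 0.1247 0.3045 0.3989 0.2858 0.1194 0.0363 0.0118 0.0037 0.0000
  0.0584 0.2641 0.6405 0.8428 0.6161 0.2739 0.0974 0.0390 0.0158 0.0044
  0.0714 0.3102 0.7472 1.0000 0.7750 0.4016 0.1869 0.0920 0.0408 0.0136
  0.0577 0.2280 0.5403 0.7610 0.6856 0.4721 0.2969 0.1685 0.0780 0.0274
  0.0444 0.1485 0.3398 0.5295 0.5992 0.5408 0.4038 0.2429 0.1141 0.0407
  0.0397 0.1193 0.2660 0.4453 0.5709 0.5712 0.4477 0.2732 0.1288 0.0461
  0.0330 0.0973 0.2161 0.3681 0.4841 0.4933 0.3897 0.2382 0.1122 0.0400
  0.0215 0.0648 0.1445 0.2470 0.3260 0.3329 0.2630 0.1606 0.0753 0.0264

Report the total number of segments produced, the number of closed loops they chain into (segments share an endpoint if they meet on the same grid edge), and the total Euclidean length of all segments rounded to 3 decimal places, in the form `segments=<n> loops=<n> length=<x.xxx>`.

segments=12 loops=1 length=6.580

cell (0,2): code 0100 → (0.762,3.000)–(1.000,2.477)
cell (0,3): code 1000 → (1.000,3.467)–(0.762,3.000)
cell (1,1): code 0100 → (1.904,2.000)–(2.000,1.977)
cell (1,2): code 1110 → (1.000,2.477)–(1.904,2.000)
cell (1,3): code 1101 → (1.761,4.000)–(1.000,3.467)
cell (1,4): code 1000 → (2.000,4.102)–(1.761,4.000)
cell (2,1): code 0010 → (2.000,1.977)–(2.049,2.000)
cell (2,2): code 0111 → (2.049,2.000)–(3.000,2.891)
cell (2,3): code 1011 → (3.000,3.318)–(2.425,4.000)
cell (2,4): code 0001 → (2.425,4.000)–(2.000,4.102)
cell (3,2): code 0010 → (3.000,2.891)–(3.104,3.000)
cell (3,3): code 0001 → (3.104,3.000)–(3.000,3.318)
total: 12 segments, chained into 1 closed loop(s), length Σ = 6.580247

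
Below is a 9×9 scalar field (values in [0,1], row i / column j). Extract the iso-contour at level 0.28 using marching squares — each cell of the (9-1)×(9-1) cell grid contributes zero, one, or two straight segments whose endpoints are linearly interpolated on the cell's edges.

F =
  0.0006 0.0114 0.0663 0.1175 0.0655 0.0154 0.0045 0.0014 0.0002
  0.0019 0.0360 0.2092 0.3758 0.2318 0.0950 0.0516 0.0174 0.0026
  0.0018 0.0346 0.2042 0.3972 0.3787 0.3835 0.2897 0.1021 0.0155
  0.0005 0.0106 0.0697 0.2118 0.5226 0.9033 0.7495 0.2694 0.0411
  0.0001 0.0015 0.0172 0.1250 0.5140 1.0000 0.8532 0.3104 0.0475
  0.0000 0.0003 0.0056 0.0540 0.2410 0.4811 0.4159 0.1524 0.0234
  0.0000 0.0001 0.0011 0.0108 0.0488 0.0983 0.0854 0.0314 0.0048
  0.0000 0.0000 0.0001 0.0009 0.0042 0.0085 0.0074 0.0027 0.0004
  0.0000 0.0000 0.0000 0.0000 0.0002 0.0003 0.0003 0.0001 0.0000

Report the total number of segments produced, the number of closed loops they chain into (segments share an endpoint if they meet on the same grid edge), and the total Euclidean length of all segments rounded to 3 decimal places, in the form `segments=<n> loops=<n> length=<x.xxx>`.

segments=20 loops=1 length=14.856

cell (0,2): code 0100 → (0.629,3.000)–(1.000,2.425)
cell (0,3): code 1000 → (1.000,3.665)–(0.629,3.000)
cell (1,2): code 0110 → (1.000,2.425)–(2.000,2.393)
cell (1,3): code 1101 → (1.328,4.000)–(1.000,3.665)
cell (1,4): code 1100 → (1.641,5.000)–(1.328,4.000)
cell (1,5): code 1100 → (1.959,6.000)–(1.641,5.000)
cell (1,6): code 1000 → (2.000,6.052)–(1.959,6.000)
cell (2,2): code 0010 → (2.000,2.393)–(2.632,3.000)
cell (2,3): code 0111 → (2.632,3.000)–(3.000,3.219)
cell (2,6): code 1001 → (3.000,6.978)–(2.000,6.052)
cell (3,3): code 0110 → (3.000,3.219)–(4.000,3.398)
cell (3,6): code 1101 → (3.259,7.000)–(3.000,6.978)
cell (3,7): code 1000 → (4.000,7.116)–(3.259,7.000)
cell (4,3): code 0010 → (4.000,3.398)–(4.857,4.000)
cell (4,4): code 0111 → (4.857,4.000)–(5.000,4.162)
cell (4,6): code 1011 → (5.000,6.516)–(4.192,7.000)
cell (4,7): code 0001 → (4.192,7.000)–(4.000,7.116)
cell (5,4): code 0010 → (5.000,4.162)–(5.525,5.000)
cell (5,5): code 0011 → (5.525,5.000)–(5.411,6.000)
cell (5,6): code 0001 → (5.411,6.000)–(5.000,6.516)
total: 20 segments, chained into 1 closed loop(s), length Σ = 14.856364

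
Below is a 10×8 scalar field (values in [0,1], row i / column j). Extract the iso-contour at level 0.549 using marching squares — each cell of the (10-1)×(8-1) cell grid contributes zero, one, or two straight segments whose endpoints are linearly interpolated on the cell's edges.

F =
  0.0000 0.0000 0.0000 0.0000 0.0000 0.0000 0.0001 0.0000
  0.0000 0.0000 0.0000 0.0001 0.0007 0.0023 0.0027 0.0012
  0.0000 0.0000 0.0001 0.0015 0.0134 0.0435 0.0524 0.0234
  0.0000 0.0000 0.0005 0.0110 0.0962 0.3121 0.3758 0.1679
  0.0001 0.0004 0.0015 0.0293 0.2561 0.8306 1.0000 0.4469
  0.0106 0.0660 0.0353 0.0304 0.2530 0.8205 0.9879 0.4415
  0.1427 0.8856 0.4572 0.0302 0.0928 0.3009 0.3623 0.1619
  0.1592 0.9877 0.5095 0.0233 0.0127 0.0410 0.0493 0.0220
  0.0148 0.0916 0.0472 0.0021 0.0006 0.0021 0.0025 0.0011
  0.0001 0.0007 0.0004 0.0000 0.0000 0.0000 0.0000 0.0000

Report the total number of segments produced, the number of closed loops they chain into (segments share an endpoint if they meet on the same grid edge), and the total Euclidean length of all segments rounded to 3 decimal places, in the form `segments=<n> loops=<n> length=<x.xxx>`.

segments=14 loops=2 length=12.899

cell (3,4): code 0100 → (3.457,5.000)–(4.000,4.510)
cell (3,5): code 1100 → (3.277,6.000)–(3.457,5.000)
cell (3,6): code 1000 → (4.000,6.815)–(3.277,6.000)
cell (4,4): code 0110 → (4.000,4.510)–(5.000,4.522)
cell (4,6): code 1001 → (5.000,6.803)–(4.000,6.815)
cell (5,0): code 0100 → (5.589,1.000)–(6.000,0.547)
cell (5,1): code 1000 → (6.000,1.786)–(5.589,1.000)
cell (5,4): code 0010 → (5.000,4.522)–(5.523,5.000)
cell (5,5): code 0011 → (5.523,5.000)–(5.702,6.000)
cell (5,6): code 0001 → (5.702,6.000)–(5.000,6.803)
cell (6,0): code 0110 → (6.000,0.547)–(7.000,0.470)
cell (6,1): code 1001 → (7.000,1.917)–(6.000,1.786)
cell (7,0): code 0010 → (7.000,0.470)–(7.490,1.000)
cell (7,1): code 0001 → (7.490,1.000)–(7.000,1.917)
total: 14 segments, chained into 2 closed loop(s), length Σ = 12.898660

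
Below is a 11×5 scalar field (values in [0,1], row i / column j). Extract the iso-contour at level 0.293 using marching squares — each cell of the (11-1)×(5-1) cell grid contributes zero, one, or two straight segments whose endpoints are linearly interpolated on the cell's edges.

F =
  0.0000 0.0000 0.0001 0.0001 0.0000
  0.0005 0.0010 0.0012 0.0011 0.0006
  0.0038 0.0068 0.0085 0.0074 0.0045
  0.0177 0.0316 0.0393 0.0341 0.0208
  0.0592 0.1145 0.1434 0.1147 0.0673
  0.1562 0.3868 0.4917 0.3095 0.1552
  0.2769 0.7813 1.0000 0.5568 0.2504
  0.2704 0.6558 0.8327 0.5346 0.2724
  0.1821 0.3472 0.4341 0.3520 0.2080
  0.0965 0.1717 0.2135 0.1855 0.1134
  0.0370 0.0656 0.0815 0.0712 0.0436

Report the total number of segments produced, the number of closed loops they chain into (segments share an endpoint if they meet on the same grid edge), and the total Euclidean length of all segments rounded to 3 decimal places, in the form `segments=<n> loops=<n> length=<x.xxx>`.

segments=14 loops=1 length=12.590

cell (4,0): code 0100 → (4.656,1.000)–(5.000,0.593)
cell (4,1): code 1100 → (4.430,2.000)–(4.656,1.000)
cell (4,2): code 1100 → (4.915,3.000)–(4.430,2.000)
cell (4,3): code 1000 → (5.000,3.107)–(4.915,3.000)
cell (5,0): code 0110 → (5.000,0.593)–(6.000,0.032)
cell (5,3): code 1001 → (6.000,3.861)–(5.000,3.107)
cell (6,0): code 0110 → (6.000,0.032)–(7.000,0.059)
cell (6,3): code 1001 → (7.000,3.921)–(6.000,3.861)
cell (7,0): code 0110 → (7.000,0.059)–(8.000,0.672)
cell (7,3): code 1001 → (8.000,3.410)–(7.000,3.921)
cell (8,0): code 0010 → (8.000,0.672)–(8.309,1.000)
cell (8,1): code 0011 → (8.309,1.000)–(8.640,2.000)
cell (8,2): code 0011 → (8.640,2.000)–(8.354,3.000)
cell (8,3): code 0001 → (8.354,3.000)–(8.000,3.410)
total: 14 segments, chained into 1 closed loop(s), length Σ = 12.589684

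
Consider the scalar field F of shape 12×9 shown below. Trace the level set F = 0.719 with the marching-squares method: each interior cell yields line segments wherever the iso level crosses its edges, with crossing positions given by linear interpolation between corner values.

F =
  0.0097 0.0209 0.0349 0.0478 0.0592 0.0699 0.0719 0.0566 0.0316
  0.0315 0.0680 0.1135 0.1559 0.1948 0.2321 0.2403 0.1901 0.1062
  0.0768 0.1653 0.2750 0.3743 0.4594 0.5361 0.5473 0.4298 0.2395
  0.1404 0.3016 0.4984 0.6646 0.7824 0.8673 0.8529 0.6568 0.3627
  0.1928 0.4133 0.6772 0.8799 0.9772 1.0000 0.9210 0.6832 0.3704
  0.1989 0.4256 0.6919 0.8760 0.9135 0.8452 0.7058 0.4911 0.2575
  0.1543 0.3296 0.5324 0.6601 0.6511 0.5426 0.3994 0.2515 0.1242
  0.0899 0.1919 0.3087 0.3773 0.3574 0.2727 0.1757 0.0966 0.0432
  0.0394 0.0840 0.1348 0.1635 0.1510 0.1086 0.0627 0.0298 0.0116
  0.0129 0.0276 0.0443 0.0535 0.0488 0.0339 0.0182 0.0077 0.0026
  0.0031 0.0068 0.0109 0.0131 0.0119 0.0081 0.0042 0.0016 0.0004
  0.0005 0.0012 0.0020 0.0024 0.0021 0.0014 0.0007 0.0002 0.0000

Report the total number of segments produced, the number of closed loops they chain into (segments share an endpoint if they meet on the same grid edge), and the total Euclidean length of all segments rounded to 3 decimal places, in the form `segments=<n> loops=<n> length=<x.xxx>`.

segments=14 loops=1 length=12.595

cell (2,3): code 0100 → (2.804,4.000)–(3.000,3.462)
cell (2,4): code 1100 → (2.552,5.000)–(2.804,4.000)
cell (2,5): code 1100 → (2.562,6.000)–(2.552,5.000)
cell (2,6): code 1000 → (3.000,6.683)–(2.562,6.000)
cell (3,2): code 0100 → (3.253,3.000)–(4.000,2.206)
cell (3,3): code 1110 → (3.000,3.462)–(3.253,3.000)
cell (3,6): code 1001 → (4.000,6.849)–(3.000,6.683)
cell (4,2): code 0110 → (4.000,2.206)–(5.000,2.147)
cell (4,5): code 1011 → (5.000,5.905)–(4.939,6.000)
cell (4,6): code 0001 → (4.939,6.000)–(4.000,6.849)
cell (5,2): code 0010 → (5.000,2.147)–(5.727,3.000)
cell (5,3): code 0011 → (5.727,3.000)–(5.741,4.000)
cell (5,4): code 0011 → (5.741,4.000)–(5.417,5.000)
cell (5,5): code 0001 → (5.417,5.000)–(5.000,5.905)
total: 14 segments, chained into 1 closed loop(s), length Σ = 12.595137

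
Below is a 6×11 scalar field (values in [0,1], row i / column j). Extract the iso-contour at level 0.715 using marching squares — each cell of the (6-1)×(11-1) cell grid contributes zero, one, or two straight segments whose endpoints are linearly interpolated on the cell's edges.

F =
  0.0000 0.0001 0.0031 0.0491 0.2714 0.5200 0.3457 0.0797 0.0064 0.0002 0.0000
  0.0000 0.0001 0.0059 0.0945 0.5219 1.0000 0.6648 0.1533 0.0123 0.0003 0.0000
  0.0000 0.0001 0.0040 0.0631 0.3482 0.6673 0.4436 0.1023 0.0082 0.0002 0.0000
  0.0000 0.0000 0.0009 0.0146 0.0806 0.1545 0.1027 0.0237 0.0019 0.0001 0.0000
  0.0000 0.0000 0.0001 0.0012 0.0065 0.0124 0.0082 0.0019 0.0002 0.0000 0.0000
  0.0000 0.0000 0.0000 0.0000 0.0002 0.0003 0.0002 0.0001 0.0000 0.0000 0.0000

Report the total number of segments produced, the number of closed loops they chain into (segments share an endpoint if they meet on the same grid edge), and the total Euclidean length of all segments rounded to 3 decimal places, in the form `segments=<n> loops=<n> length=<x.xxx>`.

cell (0,4): code 0100 → (0.406,5.000)–(1.000,4.404)
cell (0,5): code 1000 → (1.000,5.850)–(0.406,5.000)
cell (1,4): code 0010 → (1.000,4.404)–(1.857,5.000)
cell (1,5): code 0001 → (1.857,5.000)–(1.000,5.850)
total: 4 segments, chained into 1 closed loop(s), length Σ = 4.128968

segments=4 loops=1 length=4.129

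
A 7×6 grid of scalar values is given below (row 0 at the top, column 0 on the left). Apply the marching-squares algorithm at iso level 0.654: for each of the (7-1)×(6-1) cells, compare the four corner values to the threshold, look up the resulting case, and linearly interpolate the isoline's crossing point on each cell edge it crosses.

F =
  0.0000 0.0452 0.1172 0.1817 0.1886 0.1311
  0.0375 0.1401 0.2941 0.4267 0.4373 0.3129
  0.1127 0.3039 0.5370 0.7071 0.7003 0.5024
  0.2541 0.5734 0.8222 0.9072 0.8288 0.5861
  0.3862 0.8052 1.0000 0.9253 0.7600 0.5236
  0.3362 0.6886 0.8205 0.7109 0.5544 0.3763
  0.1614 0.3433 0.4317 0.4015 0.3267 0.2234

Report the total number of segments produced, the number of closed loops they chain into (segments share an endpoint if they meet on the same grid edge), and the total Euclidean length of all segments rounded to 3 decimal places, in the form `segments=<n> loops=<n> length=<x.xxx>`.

cell (1,2): code 0100 → (1.811,3.000)–(2.000,2.688)
cell (1,3): code 1100 → (1.824,4.000)–(1.811,3.000)
cell (1,4): code 1000 → (2.000,4.234)–(1.824,4.000)
cell (2,1): code 0100 → (2.410,2.000)–(3.000,1.324)
cell (2,2): code 1110 → (2.000,2.688)–(2.410,2.000)
cell (2,4): code 1001 → (3.000,4.720)–(2.000,4.234)
cell (3,0): code 0100 → (3.348,1.000)–(4.000,0.639)
cell (3,1): code 1110 → (3.000,1.324)–(3.348,1.000)
cell (3,4): code 1001 → (4.000,4.448)–(3.000,4.720)
cell (4,0): code 0110 → (4.000,0.639)–(5.000,0.902)
cell (4,3): code 1011 → (5.000,3.364)–(4.516,4.000)
cell (4,4): code 0001 → (4.516,4.000)–(4.000,4.448)
cell (5,0): code 0010 → (5.000,0.902)–(5.100,1.000)
cell (5,1): code 0011 → (5.100,1.000)–(5.428,2.000)
cell (5,2): code 0011 → (5.428,2.000)–(5.184,3.000)
cell (5,3): code 0001 → (5.184,3.000)–(5.000,3.364)
total: 16 segments, chained into 1 closed loop(s), length Σ = 11.871553

segments=16 loops=1 length=11.872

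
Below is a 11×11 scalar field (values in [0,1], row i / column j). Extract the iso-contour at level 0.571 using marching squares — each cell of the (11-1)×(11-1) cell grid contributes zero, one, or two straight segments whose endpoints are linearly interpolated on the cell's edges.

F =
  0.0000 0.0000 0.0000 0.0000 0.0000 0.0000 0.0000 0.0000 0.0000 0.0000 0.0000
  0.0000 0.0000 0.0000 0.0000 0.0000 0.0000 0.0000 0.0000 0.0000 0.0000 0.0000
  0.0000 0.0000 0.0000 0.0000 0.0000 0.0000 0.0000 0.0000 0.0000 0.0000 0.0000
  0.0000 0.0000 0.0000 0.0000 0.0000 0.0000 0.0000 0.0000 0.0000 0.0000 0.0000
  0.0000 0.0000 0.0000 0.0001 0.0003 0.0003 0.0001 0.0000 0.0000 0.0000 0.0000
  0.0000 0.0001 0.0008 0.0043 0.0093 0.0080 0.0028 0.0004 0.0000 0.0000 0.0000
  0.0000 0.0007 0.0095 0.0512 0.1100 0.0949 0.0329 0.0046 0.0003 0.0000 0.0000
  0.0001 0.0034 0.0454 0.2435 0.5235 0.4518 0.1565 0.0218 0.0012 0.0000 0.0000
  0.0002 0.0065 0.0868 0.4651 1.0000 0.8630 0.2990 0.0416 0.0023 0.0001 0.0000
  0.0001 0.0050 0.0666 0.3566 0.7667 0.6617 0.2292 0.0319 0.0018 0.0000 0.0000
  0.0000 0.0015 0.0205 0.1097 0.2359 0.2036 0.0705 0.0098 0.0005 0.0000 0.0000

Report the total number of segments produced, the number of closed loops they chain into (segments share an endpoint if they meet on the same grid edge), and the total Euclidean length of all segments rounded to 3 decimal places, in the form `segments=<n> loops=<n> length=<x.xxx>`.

cell (7,3): code 0100 → (7.100,4.000)–(8.000,3.198)
cell (7,4): code 1100 → (7.290,5.000)–(7.100,4.000)
cell (7,5): code 1000 → (8.000,5.518)–(7.290,5.000)
cell (8,3): code 0110 → (8.000,3.198)–(9.000,3.523)
cell (8,5): code 1001 → (9.000,5.210)–(8.000,5.518)
cell (9,3): code 0010 → (9.000,3.523)–(9.369,4.000)
cell (9,4): code 0011 → (9.369,4.000)–(9.198,5.000)
cell (9,5): code 0001 → (9.198,5.000)–(9.000,5.210)
total: 8 segments, chained into 1 closed loop(s), length Σ = 7.106178

segments=8 loops=1 length=7.106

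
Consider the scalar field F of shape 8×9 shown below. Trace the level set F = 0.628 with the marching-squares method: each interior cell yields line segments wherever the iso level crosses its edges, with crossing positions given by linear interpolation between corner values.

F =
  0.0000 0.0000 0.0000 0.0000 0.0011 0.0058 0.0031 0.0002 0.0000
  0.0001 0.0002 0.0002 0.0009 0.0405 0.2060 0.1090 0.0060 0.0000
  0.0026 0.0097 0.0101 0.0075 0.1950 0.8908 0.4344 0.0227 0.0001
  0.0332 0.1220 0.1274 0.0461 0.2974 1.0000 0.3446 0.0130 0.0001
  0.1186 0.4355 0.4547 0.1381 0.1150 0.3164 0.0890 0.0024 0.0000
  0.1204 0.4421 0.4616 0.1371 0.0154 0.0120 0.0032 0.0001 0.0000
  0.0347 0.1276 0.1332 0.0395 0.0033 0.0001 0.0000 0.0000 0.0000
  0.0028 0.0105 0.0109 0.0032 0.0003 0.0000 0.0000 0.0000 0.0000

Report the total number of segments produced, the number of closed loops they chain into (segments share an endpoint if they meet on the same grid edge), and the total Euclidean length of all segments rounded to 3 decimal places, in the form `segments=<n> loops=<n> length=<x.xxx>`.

segments=6 loops=1 length=4.787

cell (1,4): code 0100 → (1.616,5.000)–(2.000,4.622)
cell (1,5): code 1000 → (2.000,5.576)–(1.616,5.000)
cell (2,4): code 0110 → (2.000,4.622)–(3.000,4.471)
cell (2,5): code 1001 → (3.000,5.568)–(2.000,5.576)
cell (3,4): code 0010 → (3.000,4.471)–(3.544,5.000)
cell (3,5): code 0001 → (3.544,5.000)–(3.000,5.568)
total: 6 segments, chained into 1 closed loop(s), length Σ = 4.787473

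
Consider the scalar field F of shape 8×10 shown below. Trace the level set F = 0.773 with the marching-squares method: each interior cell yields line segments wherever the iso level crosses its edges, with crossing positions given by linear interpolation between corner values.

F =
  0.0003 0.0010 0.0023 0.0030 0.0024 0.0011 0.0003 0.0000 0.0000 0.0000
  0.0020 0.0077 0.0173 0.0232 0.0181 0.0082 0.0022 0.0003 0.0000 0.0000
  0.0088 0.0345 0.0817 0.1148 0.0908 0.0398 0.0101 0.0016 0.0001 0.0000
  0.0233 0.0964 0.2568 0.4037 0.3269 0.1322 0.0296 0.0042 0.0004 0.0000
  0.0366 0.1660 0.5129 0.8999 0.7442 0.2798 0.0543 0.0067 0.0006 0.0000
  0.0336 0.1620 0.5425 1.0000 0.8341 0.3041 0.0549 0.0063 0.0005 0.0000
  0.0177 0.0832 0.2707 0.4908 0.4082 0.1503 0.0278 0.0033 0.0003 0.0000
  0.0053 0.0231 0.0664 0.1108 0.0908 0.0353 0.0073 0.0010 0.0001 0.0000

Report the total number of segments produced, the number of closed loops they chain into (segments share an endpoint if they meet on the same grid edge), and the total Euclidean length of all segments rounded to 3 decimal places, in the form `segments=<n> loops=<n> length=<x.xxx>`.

segments=8 loops=1 length=5.239

cell (3,2): code 0100 → (3.744,3.000)–(4.000,2.672)
cell (3,3): code 1000 → (4.000,3.815)–(3.744,3.000)
cell (4,2): code 0110 → (4.000,2.672)–(5.000,2.504)
cell (4,3): code 1101 → (4.320,4.000)–(4.000,3.815)
cell (4,4): code 1000 → (5.000,4.115)–(4.320,4.000)
cell (5,2): code 0010 → (5.000,2.504)–(5.446,3.000)
cell (5,3): code 0011 → (5.446,3.000)–(5.143,4.000)
cell (5,4): code 0001 → (5.143,4.000)–(5.000,4.115)
total: 8 segments, chained into 1 closed loop(s), length Σ = 5.239162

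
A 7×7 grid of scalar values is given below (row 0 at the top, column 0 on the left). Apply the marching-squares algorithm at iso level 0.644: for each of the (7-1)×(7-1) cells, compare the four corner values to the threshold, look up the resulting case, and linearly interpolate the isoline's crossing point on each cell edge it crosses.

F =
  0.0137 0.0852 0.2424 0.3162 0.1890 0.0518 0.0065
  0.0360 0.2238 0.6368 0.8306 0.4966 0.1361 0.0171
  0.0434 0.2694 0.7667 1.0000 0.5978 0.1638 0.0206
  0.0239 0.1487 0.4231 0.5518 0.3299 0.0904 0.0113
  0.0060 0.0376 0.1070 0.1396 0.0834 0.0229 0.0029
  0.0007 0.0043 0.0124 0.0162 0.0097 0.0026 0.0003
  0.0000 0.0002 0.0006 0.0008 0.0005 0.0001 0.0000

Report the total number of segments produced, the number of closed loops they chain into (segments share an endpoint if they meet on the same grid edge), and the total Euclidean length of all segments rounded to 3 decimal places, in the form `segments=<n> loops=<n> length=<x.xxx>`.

cell (0,2): code 0100 → (0.637,3.000)–(1.000,2.037)
cell (0,3): code 1000 → (1.000,3.559)–(0.637,3.000)
cell (1,1): code 0100 → (1.055,2.000)–(2.000,1.753)
cell (1,2): code 1110 → (1.000,2.037)–(1.055,2.000)
cell (1,3): code 1001 → (2.000,3.885)–(1.000,3.559)
cell (2,1): code 0010 → (2.000,1.753)–(2.357,2.000)
cell (2,2): code 0011 → (2.357,2.000)–(2.794,3.000)
cell (2,3): code 0001 → (2.794,3.000)–(2.000,3.885)
total: 8 segments, chained into 1 closed loop(s), length Σ = 6.504667

segments=8 loops=1 length=6.505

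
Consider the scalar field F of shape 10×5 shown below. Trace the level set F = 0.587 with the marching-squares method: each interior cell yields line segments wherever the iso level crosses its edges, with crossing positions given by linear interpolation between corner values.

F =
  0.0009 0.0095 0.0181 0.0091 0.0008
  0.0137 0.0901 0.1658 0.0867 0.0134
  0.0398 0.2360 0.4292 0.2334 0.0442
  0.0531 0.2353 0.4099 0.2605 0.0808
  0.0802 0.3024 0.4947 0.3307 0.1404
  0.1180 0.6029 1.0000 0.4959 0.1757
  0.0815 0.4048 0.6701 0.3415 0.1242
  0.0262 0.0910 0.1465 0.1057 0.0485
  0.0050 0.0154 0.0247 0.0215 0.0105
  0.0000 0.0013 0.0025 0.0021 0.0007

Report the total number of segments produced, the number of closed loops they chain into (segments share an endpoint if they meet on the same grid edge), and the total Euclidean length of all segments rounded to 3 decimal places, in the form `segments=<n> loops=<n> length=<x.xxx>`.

cell (4,0): code 0100 → (4.947,1.000)–(5.000,0.967)
cell (4,1): code 1100 → (4.183,2.000)–(4.947,1.000)
cell (4,2): code 1000 → (5.000,2.819)–(4.183,2.000)
cell (5,0): code 0010 → (5.000,0.967)–(5.080,1.000)
cell (5,1): code 0111 → (5.080,1.000)–(6.000,1.687)
cell (5,2): code 1001 → (6.000,2.253)–(5.000,2.819)
cell (6,1): code 0010 → (6.000,1.687)–(6.159,2.000)
cell (6,2): code 0001 → (6.159,2.000)–(6.000,2.253)
total: 8 segments, chained into 1 closed loop(s), length Σ = 5.511748

segments=8 loops=1 length=5.512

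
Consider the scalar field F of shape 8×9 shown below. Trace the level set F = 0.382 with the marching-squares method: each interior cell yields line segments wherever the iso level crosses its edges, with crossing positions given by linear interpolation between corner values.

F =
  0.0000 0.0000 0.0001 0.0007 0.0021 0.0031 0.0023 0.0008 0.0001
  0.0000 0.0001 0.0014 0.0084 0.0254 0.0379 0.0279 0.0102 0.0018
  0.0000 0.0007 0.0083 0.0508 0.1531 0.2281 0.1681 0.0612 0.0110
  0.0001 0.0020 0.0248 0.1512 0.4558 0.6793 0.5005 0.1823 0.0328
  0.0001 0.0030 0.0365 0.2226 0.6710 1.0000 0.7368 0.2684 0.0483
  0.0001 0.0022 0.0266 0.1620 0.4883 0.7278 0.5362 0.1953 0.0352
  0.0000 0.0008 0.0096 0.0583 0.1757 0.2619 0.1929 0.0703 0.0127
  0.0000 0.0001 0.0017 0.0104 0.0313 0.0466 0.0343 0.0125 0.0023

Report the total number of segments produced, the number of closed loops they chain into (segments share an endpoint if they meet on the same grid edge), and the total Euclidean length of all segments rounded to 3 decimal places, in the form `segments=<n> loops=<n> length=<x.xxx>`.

segments=12 loops=1 length=10.460

cell (2,3): code 0100 → (2.756,4.000)–(3.000,3.758)
cell (2,4): code 1100 → (2.341,5.000)–(2.756,4.000)
cell (2,5): code 1100 → (2.644,6.000)–(2.341,5.000)
cell (2,6): code 1000 → (3.000,6.372)–(2.644,6.000)
cell (3,3): code 0110 → (3.000,3.758)–(4.000,3.355)
cell (3,6): code 1001 → (4.000,6.757)–(3.000,6.372)
cell (4,3): code 0110 → (4.000,3.355)–(5.000,3.674)
cell (4,6): code 1001 → (5.000,6.452)–(4.000,6.757)
cell (5,3): code 0010 → (5.000,3.674)–(5.340,4.000)
cell (5,4): code 0011 → (5.340,4.000)–(5.742,5.000)
cell (5,5): code 0011 → (5.742,5.000)–(5.449,6.000)
cell (5,6): code 0001 → (5.449,6.000)–(5.000,6.452)
total: 12 segments, chained into 1 closed loop(s), length Σ = 10.459517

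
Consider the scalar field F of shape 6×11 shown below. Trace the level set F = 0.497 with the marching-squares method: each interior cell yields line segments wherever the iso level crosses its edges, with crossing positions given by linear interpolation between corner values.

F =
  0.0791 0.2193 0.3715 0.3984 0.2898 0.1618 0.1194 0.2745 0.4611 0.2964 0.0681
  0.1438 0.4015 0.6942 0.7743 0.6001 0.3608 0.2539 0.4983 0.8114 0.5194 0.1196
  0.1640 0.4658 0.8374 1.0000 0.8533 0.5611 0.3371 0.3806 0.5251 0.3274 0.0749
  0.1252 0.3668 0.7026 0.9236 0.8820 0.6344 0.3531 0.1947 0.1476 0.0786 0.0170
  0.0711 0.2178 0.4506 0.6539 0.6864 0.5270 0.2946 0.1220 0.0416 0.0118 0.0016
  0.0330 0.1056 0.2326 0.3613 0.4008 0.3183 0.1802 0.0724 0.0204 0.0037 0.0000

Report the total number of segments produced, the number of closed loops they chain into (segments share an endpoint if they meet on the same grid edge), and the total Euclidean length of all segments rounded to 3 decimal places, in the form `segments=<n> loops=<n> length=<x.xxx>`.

segments=26 loops=2 length=19.354

cell (0,1): code 0100 → (0.389,2.000)–(1.000,1.326)
cell (0,2): code 1100 → (0.262,3.000)–(0.389,2.000)
cell (0,3): code 1100 → (0.668,4.000)–(0.262,3.000)
cell (0,4): code 1000 → (1.000,4.431)–(0.668,4.000)
cell (0,6): code 0100 → (0.994,7.000)–(1.000,6.995)
cell (0,7): code 1100 → (0.102,8.000)–(0.994,7.000)
cell (0,8): code 1100 → (0.900,9.000)–(0.102,8.000)
cell (0,9): code 1000 → (1.000,9.056)–(0.900,9.000)
cell (1,1): code 0110 → (1.000,1.326)–(2.000,1.084)
cell (1,4): code 1101 → (1.680,5.000)–(1.000,4.431)
cell (1,5): code 1000 → (2.000,5.286)–(1.680,5.000)
cell (1,6): code 0010 → (1.000,6.995)–(1.011,7.000)
cell (1,7): code 0111 → (1.011,7.000)–(2.000,7.806)
cell (1,8): code 1011 → (2.000,8.142)–(1.117,9.000)
cell (1,9): code 0001 → (1.117,9.000)–(1.000,9.056)
cell (2,1): code 0110 → (2.000,1.084)–(3.000,1.388)
cell (2,5): code 1001 → (3.000,5.488)–(2.000,5.286)
cell (2,7): code 0010 → (2.000,7.806)–(2.074,8.000)
cell (2,8): code 0001 → (2.074,8.000)–(2.000,8.142)
cell (3,1): code 0010 → (3.000,1.388)–(3.816,2.000)
cell (3,2): code 0111 → (3.816,2.000)–(4.000,2.228)
cell (3,5): code 1001 → (4.000,5.129)–(3.000,5.488)
cell (4,2): code 0010 → (4.000,2.228)–(4.536,3.000)
cell (4,3): code 0011 → (4.536,3.000)–(4.663,4.000)
cell (4,4): code 0011 → (4.663,4.000)–(4.144,5.000)
cell (4,5): code 0001 → (4.144,5.000)–(4.000,5.129)
total: 26 segments, chained into 2 closed loop(s), length Σ = 19.353552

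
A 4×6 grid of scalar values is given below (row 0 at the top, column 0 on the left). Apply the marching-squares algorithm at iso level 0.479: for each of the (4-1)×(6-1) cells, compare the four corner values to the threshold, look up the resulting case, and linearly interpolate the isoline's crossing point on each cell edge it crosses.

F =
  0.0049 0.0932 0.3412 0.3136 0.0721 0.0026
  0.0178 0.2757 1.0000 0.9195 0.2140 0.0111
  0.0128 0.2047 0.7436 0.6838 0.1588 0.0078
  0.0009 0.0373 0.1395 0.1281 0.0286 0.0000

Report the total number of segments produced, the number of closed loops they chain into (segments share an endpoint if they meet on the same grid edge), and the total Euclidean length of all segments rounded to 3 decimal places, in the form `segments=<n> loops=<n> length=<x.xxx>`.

segments=8 loops=1 length=7.279

cell (0,1): code 0100 → (0.209,2.000)–(1.000,1.281)
cell (0,2): code 1100 → (0.273,3.000)–(0.209,2.000)
cell (0,3): code 1000 → (1.000,3.624)–(0.273,3.000)
cell (1,1): code 0110 → (1.000,1.281)–(2.000,1.509)
cell (1,3): code 1001 → (2.000,3.390)–(1.000,3.624)
cell (2,1): code 0010 → (2.000,1.509)–(2.438,2.000)
cell (2,2): code 0011 → (2.438,2.000)–(2.369,3.000)
cell (2,3): code 0001 → (2.369,3.000)–(2.000,3.390)
total: 8 segments, chained into 1 closed loop(s), length Σ = 7.279252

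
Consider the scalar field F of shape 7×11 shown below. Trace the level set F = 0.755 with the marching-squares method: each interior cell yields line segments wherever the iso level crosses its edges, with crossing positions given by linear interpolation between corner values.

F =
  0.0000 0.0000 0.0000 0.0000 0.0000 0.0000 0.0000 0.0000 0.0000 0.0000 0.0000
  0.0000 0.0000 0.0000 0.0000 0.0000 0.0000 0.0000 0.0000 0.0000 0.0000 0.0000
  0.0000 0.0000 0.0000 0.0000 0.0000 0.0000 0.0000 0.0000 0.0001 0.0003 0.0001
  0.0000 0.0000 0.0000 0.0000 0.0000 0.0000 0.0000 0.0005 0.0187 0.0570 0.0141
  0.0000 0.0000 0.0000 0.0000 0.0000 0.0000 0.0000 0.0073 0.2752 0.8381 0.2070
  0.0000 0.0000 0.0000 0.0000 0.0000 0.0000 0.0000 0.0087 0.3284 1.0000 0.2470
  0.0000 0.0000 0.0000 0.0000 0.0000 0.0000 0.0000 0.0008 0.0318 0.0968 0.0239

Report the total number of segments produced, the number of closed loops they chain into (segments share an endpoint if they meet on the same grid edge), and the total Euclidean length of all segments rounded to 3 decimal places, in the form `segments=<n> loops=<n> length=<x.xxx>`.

cell (3,8): code 0100 → (3.894,9.000)–(4.000,8.852)
cell (3,9): code 1000 → (4.000,9.132)–(3.894,9.000)
cell (4,8): code 0110 → (4.000,8.852)–(5.000,8.635)
cell (4,9): code 1001 → (5.000,9.325)–(4.000,9.132)
cell (5,8): code 0010 → (5.000,8.635)–(5.271,9.000)
cell (5,9): code 0001 → (5.271,9.000)–(5.000,9.325)
total: 6 segments, chained into 1 closed loop(s), length Σ = 3.271354

segments=6 loops=1 length=3.271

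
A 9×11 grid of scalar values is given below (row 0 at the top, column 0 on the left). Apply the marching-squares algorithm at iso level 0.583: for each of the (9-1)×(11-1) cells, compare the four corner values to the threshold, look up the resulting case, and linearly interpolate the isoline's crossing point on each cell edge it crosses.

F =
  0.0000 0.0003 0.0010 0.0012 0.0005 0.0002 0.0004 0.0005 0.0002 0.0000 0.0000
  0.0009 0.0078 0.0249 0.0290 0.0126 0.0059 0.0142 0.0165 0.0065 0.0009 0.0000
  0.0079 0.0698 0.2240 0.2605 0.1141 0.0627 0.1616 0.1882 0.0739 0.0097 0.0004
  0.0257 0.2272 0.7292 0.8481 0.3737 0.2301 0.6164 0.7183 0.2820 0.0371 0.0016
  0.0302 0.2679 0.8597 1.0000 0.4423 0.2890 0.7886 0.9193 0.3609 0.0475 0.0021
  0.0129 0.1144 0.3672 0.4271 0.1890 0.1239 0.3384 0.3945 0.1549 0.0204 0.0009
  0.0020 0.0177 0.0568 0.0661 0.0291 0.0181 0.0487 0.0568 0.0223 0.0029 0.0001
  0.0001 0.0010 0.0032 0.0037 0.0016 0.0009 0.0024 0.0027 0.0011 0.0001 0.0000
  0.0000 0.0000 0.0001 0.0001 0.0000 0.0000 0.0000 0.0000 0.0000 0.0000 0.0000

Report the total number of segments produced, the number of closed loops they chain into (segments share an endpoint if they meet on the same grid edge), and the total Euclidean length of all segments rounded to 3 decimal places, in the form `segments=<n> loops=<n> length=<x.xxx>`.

segments=16 loops=2 length=13.099

cell (2,1): code 0100 → (2.711,2.000)–(3.000,1.709)
cell (2,2): code 1100 → (2.549,3.000)–(2.711,2.000)
cell (2,3): code 1000 → (3.000,3.559)–(2.549,3.000)
cell (2,5): code 0100 → (2.927,6.000)–(3.000,5.914)
cell (2,6): code 1100 → (2.745,7.000)–(2.927,6.000)
cell (2,7): code 1000 → (3.000,7.310)–(2.745,7.000)
cell (3,1): code 0110 → (3.000,1.709)–(4.000,1.532)
cell (3,3): code 1001 → (4.000,3.748)–(3.000,3.559)
cell (3,5): code 0110 → (3.000,5.914)–(4.000,5.588)
cell (3,7): code 1001 → (4.000,7.602)–(3.000,7.310)
cell (4,1): code 0010 → (4.000,1.532)–(4.562,2.000)
cell (4,2): code 0011 → (4.562,2.000)–(4.728,3.000)
cell (4,3): code 0001 → (4.728,3.000)–(4.000,3.748)
cell (4,5): code 0010 → (4.000,5.588)–(4.457,6.000)
cell (4,6): code 0011 → (4.457,6.000)–(4.641,7.000)
cell (4,7): code 0001 → (4.641,7.000)–(4.000,7.602)
total: 16 segments, chained into 2 closed loop(s), length Σ = 13.098741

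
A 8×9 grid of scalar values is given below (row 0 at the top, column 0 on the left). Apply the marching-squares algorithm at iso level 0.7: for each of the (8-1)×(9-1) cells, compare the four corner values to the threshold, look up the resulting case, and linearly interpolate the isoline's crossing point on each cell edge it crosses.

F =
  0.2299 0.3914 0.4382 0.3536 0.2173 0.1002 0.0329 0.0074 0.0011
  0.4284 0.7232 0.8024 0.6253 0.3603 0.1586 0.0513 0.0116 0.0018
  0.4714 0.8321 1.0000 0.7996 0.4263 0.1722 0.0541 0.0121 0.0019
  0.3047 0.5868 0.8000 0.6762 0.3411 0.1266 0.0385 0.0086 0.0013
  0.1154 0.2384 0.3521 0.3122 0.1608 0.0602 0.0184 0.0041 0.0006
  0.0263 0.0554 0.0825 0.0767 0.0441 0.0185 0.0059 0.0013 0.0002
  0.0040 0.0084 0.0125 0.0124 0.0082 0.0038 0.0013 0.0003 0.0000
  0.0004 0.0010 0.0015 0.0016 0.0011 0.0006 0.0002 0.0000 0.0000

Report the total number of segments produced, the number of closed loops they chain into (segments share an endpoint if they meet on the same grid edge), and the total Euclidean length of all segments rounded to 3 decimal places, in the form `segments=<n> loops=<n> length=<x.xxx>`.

segments=12 loops=1 length=7.877

cell (0,0): code 0100 → (0.930,1.000)–(1.000,0.921)
cell (0,1): code 1100 → (0.719,2.000)–(0.930,1.000)
cell (0,2): code 1000 → (1.000,2.578)–(0.719,2.000)
cell (1,0): code 0110 → (1.000,0.921)–(2.000,0.634)
cell (1,2): code 1101 → (1.429,3.000)–(1.000,2.578)
cell (1,3): code 1000 → (2.000,3.267)–(1.429,3.000)
cell (2,0): code 0010 → (2.000,0.634)–(2.539,1.000)
cell (2,1): code 0111 → (2.539,1.000)–(3.000,1.531)
cell (2,2): code 1011 → (3.000,2.808)–(2.807,3.000)
cell (2,3): code 0001 → (2.807,3.000)–(2.000,3.267)
cell (3,1): code 0010 → (3.000,1.531)–(3.223,2.000)
cell (3,2): code 0001 → (3.223,2.000)–(3.000,2.808)
total: 12 segments, chained into 1 closed loop(s), length Σ = 7.877413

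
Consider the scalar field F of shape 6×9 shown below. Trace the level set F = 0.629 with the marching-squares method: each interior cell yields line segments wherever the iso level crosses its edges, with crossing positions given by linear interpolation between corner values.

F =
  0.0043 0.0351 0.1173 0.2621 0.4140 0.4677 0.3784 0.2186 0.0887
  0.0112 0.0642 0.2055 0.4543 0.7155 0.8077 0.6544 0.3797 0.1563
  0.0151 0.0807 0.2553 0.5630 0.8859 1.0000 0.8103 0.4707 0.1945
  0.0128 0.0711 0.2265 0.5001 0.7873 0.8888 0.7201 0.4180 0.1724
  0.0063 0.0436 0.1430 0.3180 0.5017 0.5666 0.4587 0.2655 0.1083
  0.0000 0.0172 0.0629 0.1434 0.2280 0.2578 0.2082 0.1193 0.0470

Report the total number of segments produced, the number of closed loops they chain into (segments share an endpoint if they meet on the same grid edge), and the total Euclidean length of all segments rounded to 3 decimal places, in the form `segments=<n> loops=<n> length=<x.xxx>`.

cell (0,3): code 0100 → (0.713,4.000)–(1.000,3.669)
cell (0,4): code 1100 → (0.474,5.000)–(0.713,4.000)
cell (0,5): code 1100 → (0.908,6.000)–(0.474,5.000)
cell (0,6): code 1000 → (1.000,6.092)–(0.908,6.000)
cell (1,3): code 0110 → (1.000,3.669)–(2.000,3.204)
cell (1,6): code 1001 → (2.000,6.534)–(1.000,6.092)
cell (2,3): code 0110 → (2.000,3.204)–(3.000,3.449)
cell (2,6): code 1001 → (3.000,6.302)–(2.000,6.534)
cell (3,3): code 0010 → (3.000,3.449)–(3.554,4.000)
cell (3,4): code 0011 → (3.554,4.000)–(3.806,5.000)
cell (3,5): code 0011 → (3.806,5.000)–(3.349,6.000)
cell (3,6): code 0001 → (3.349,6.000)–(3.000,6.302)
total: 12 segments, chained into 1 closed loop(s), length Σ = 10.312023

segments=12 loops=1 length=10.312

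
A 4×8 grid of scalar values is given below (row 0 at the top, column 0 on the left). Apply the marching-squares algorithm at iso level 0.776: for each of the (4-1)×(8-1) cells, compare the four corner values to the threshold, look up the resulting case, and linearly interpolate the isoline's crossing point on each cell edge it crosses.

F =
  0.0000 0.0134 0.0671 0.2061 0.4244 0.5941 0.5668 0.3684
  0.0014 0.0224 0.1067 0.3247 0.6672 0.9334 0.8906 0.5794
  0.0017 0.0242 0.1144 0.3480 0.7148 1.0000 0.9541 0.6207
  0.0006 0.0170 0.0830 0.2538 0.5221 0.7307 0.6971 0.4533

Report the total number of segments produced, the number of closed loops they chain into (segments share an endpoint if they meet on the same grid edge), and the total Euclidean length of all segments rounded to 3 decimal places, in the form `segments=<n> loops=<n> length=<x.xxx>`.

segments=8 loops=1 length=7.329

cell (0,4): code 0100 → (0.536,5.000)–(1.000,4.409)
cell (0,5): code 1100 → (0.646,6.000)–(0.536,5.000)
cell (0,6): code 1000 → (1.000,6.368)–(0.646,6.000)
cell (1,4): code 0110 → (1.000,4.409)–(2.000,4.215)
cell (1,6): code 1001 → (2.000,6.534)–(1.000,6.368)
cell (2,4): code 0010 → (2.000,4.215)–(2.832,5.000)
cell (2,5): code 0011 → (2.832,5.000)–(2.693,6.000)
cell (2,6): code 0001 → (2.693,6.000)–(2.000,6.534)
total: 8 segments, chained into 1 closed loop(s), length Σ = 7.329248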